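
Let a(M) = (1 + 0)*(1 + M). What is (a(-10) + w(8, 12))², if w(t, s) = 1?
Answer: 64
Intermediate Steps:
a(M) = 1 + M (a(M) = 1*(1 + M) = 1 + M)
(a(-10) + w(8, 12))² = ((1 - 10) + 1)² = (-9 + 1)² = (-8)² = 64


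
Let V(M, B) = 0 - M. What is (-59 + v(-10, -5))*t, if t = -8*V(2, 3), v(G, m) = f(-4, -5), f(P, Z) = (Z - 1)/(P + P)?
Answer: -932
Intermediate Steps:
V(M, B) = -M
f(P, Z) = (-1 + Z)/(2*P) (f(P, Z) = (-1 + Z)/((2*P)) = (-1 + Z)*(1/(2*P)) = (-1 + Z)/(2*P))
v(G, m) = ¾ (v(G, m) = (½)*(-1 - 5)/(-4) = (½)*(-¼)*(-6) = ¾)
t = 16 (t = -(-8)*2 = -8*(-2) = 16)
(-59 + v(-10, -5))*t = (-59 + ¾)*16 = -233/4*16 = -932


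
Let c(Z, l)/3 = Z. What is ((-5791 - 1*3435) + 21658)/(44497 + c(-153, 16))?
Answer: 6216/22019 ≈ 0.28230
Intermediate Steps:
c(Z, l) = 3*Z
((-5791 - 1*3435) + 21658)/(44497 + c(-153, 16)) = ((-5791 - 1*3435) + 21658)/(44497 + 3*(-153)) = ((-5791 - 3435) + 21658)/(44497 - 459) = (-9226 + 21658)/44038 = 12432*(1/44038) = 6216/22019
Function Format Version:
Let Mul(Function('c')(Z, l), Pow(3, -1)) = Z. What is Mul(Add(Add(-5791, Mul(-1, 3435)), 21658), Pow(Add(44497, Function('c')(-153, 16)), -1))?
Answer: Rational(6216, 22019) ≈ 0.28230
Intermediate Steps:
Function('c')(Z, l) = Mul(3, Z)
Mul(Add(Add(-5791, Mul(-1, 3435)), 21658), Pow(Add(44497, Function('c')(-153, 16)), -1)) = Mul(Add(Add(-5791, Mul(-1, 3435)), 21658), Pow(Add(44497, Mul(3, -153)), -1)) = Mul(Add(Add(-5791, -3435), 21658), Pow(Add(44497, -459), -1)) = Mul(Add(-9226, 21658), Pow(44038, -1)) = Mul(12432, Rational(1, 44038)) = Rational(6216, 22019)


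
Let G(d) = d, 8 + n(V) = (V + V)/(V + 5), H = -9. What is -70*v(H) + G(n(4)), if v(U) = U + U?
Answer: 11276/9 ≈ 1252.9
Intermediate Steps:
n(V) = -8 + 2*V/(5 + V) (n(V) = -8 + (V + V)/(V + 5) = -8 + (2*V)/(5 + V) = -8 + 2*V/(5 + V))
v(U) = 2*U
-70*v(H) + G(n(4)) = -140*(-9) + 2*(-20 - 3*4)/(5 + 4) = -70*(-18) + 2*(-20 - 12)/9 = 1260 + 2*(⅑)*(-32) = 1260 - 64/9 = 11276/9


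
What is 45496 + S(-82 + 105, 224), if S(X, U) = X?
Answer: 45519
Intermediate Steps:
45496 + S(-82 + 105, 224) = 45496 + (-82 + 105) = 45496 + 23 = 45519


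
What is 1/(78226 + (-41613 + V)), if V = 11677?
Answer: 1/48290 ≈ 2.0708e-5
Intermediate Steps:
1/(78226 + (-41613 + V)) = 1/(78226 + (-41613 + 11677)) = 1/(78226 - 29936) = 1/48290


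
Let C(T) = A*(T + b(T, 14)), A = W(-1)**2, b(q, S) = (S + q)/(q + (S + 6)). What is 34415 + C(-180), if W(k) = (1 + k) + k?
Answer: 2738883/80 ≈ 34236.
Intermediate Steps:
W(k) = 1 + 2*k
b(q, S) = (S + q)/(6 + S + q) (b(q, S) = (S + q)/(q + (6 + S)) = (S + q)/(6 + S + q))
A = 1 (A = (1 + 2*(-1))**2 = (1 - 2)**2 = (-1)**2 = 1)
C(T) = T + (14 + T)/(20 + T) (C(T) = 1*(T + (14 + T)/(6 + 14 + T)) = 1*(T + (14 + T)/(20 + T)) = T + (14 + T)/(20 + T))
34415 + C(-180) = 34415 + (14 - 180 - 180*(20 - 180))/(20 - 180) = 34415 + (14 - 180 - 180*(-160))/(-160) = 34415 - (14 - 180 + 28800)/160 = 34415 - 1/160*28634 = 34415 - 14317/80 = 2738883/80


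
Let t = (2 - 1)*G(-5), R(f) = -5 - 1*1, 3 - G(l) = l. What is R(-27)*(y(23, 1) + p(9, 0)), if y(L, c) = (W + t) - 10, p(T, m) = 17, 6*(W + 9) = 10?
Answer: -46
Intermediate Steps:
G(l) = 3 - l
W = -22/3 (W = -9 + (⅙)*10 = -9 + 5/3 = -22/3 ≈ -7.3333)
R(f) = -6 (R(f) = -5 - 1 = -6)
t = 8 (t = (2 - 1)*(3 - 1*(-5)) = 1*(3 + 5) = 1*8 = 8)
y(L, c) = -28/3 (y(L, c) = (-22/3 + 8) - 10 = ⅔ - 10 = -28/3)
R(-27)*(y(23, 1) + p(9, 0)) = -6*(-28/3 + 17) = -6*23/3 = -46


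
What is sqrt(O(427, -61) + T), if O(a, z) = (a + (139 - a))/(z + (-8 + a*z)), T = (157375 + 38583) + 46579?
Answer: sqrt(41355313782937)/13058 ≈ 492.48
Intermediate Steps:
T = 242537 (T = 195958 + 46579 = 242537)
O(a, z) = 139/(-8 + z + a*z)
sqrt(O(427, -61) + T) = sqrt(139/(-8 - 61 + 427*(-61)) + 242537) = sqrt(139/(-8 - 61 - 26047) + 242537) = sqrt(139/(-26116) + 242537) = sqrt(139*(-1/26116) + 242537) = sqrt(-139/26116 + 242537) = sqrt(6334096153/26116) = sqrt(41355313782937)/13058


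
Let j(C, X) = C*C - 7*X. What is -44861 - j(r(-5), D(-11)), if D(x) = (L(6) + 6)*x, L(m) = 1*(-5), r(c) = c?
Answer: -44963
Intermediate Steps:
L(m) = -5
D(x) = x (D(x) = (-5 + 6)*x = 1*x = x)
j(C, X) = C² - 7*X
-44861 - j(r(-5), D(-11)) = -44861 - ((-5)² - 7*(-11)) = -44861 - (25 + 77) = -44861 - 1*102 = -44861 - 102 = -44963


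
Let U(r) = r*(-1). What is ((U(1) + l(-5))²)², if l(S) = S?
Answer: 1296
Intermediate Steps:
U(r) = -r
((U(1) + l(-5))²)² = ((-1*1 - 5)²)² = ((-1 - 5)²)² = ((-6)²)² = 36² = 1296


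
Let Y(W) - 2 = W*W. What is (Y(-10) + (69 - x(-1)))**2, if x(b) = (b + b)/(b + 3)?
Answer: 29584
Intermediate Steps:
x(b) = 2*b/(3 + b) (x(b) = (2*b)/(3 + b) = 2*b/(3 + b))
Y(W) = 2 + W**2 (Y(W) = 2 + W*W = 2 + W**2)
(Y(-10) + (69 - x(-1)))**2 = ((2 + (-10)**2) + (69 - 2*(-1)/(3 - 1)))**2 = ((2 + 100) + (69 - 2*(-1)/2))**2 = (102 + (69 - 2*(-1)/2))**2 = (102 + (69 - 1*(-1)))**2 = (102 + (69 + 1))**2 = (102 + 70)**2 = 172**2 = 29584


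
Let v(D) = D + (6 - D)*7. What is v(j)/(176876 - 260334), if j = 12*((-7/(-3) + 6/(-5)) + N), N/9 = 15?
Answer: 24399/208645 ≈ 0.11694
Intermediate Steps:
N = 135 (N = 9*15 = 135)
j = 8168/5 (j = 12*((-7/(-3) + 6/(-5)) + 135) = 12*((-7*(-⅓) + 6*(-⅕)) + 135) = 12*((7/3 - 6/5) + 135) = 12*(17/15 + 135) = 12*(2042/15) = 8168/5 ≈ 1633.6)
v(D) = 42 - 6*D (v(D) = D + (42 - 7*D) = 42 - 6*D)
v(j)/(176876 - 260334) = (42 - 6*8168/5)/(176876 - 260334) = (42 - 49008/5)/(-83458) = -48798/5*(-1/83458) = 24399/208645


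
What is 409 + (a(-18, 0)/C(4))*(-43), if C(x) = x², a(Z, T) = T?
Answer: 409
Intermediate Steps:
409 + (a(-18, 0)/C(4))*(-43) = 409 + (0/(4²))*(-43) = 409 + (0/16)*(-43) = 409 + (0*(1/16))*(-43) = 409 + 0*(-43) = 409 + 0 = 409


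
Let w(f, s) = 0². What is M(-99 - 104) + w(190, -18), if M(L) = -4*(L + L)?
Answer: 1624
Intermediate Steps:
w(f, s) = 0
M(L) = -8*L
M(-99 - 104) + w(190, -18) = -8*(-99 - 104) + 0 = -8*(-203) + 0 = 1624 + 0 = 1624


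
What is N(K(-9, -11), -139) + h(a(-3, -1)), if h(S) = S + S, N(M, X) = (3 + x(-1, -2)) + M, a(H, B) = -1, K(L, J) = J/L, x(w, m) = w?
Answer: 11/9 ≈ 1.2222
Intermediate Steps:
N(M, X) = 2 + M (N(M, X) = (3 - 1) + M = 2 + M)
h(S) = 2*S
N(K(-9, -11), -139) + h(a(-3, -1)) = (2 - 11/(-9)) + 2*(-1) = (2 - 11*(-⅑)) - 2 = (2 + 11/9) - 2 = 29/9 - 2 = 11/9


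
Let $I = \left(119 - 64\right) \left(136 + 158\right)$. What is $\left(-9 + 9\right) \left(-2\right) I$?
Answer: $0$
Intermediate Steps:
$I = 16170$ ($I = 55 \cdot 294 = 16170$)
$\left(-9 + 9\right) \left(-2\right) I = \left(-9 + 9\right) \left(-2\right) 16170 = 0 \left(-2\right) 16170 = 0 \cdot 16170 = 0$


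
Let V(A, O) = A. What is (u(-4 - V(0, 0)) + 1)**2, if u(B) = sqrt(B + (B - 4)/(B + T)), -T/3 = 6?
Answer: -29/11 + 4*I*sqrt(110)/11 ≈ -2.6364 + 3.8139*I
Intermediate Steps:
T = -18 (T = -3*6 = -18)
u(B) = sqrt(B + (-4 + B)/(-18 + B)) (u(B) = sqrt(B + (B - 4)/(B - 18)) = sqrt(B + (-4 + B)/(-18 + B)))
(u(-4 - V(0, 0)) + 1)**2 = (sqrt((-4 + (-4 - 1*0) + (-4 - 1*0)*(-18 + (-4 - 1*0)))/(-18 + (-4 - 1*0))) + 1)**2 = (sqrt((-4 + (-4 + 0) + (-4 + 0)*(-18 + (-4 + 0)))/(-18 + (-4 + 0))) + 1)**2 = (sqrt((-4 - 4 - 4*(-18 - 4))/(-18 - 4)) + 1)**2 = (sqrt((-4 - 4 - 4*(-22))/(-22)) + 1)**2 = (sqrt(-(-4 - 4 + 88)/22) + 1)**2 = (sqrt(-1/22*80) + 1)**2 = (sqrt(-40/11) + 1)**2 = (2*I*sqrt(110)/11 + 1)**2 = (1 + 2*I*sqrt(110)/11)**2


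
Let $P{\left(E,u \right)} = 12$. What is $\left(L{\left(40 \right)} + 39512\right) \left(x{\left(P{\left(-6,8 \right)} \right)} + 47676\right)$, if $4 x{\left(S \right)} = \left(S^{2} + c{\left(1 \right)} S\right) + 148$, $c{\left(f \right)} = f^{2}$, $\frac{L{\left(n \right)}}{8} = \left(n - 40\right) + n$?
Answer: $1902057664$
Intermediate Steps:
$L{\left(n \right)} = -320 + 16 n$ ($L{\left(n \right)} = 8 \left(\left(n - 40\right) + n\right) = 8 \left(\left(-40 + n\right) + n\right) = 8 \left(-40 + 2 n\right) = -320 + 16 n$)
$x{\left(S \right)} = 37 + \frac{S}{4} + \frac{S^{2}}{4}$ ($x{\left(S \right)} = \frac{\left(S^{2} + 1^{2} S\right) + 148}{4} = \frac{\left(S^{2} + 1 S\right) + 148}{4} = \frac{\left(S^{2} + S\right) + 148}{4} = \frac{\left(S + S^{2}\right) + 148}{4} = \frac{148 + S + S^{2}}{4} = 37 + \frac{S}{4} + \frac{S^{2}}{4}$)
$\left(L{\left(40 \right)} + 39512\right) \left(x{\left(P{\left(-6,8 \right)} \right)} + 47676\right) = \left(\left(-320 + 16 \cdot 40\right) + 39512\right) \left(\left(37 + \frac{1}{4} \cdot 12 + \frac{12^{2}}{4}\right) + 47676\right) = \left(\left(-320 + 640\right) + 39512\right) \left(\left(37 + 3 + \frac{1}{4} \cdot 144\right) + 47676\right) = \left(320 + 39512\right) \left(\left(37 + 3 + 36\right) + 47676\right) = 39832 \left(76 + 47676\right) = 39832 \cdot 47752 = 1902057664$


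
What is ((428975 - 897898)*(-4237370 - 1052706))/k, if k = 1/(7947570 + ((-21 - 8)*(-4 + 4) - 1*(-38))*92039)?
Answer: 28391034429945883696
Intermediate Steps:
k = 1/11445052 (k = 1/(7947570 + (-29*0 + 38)*92039) = 1/(7947570 + (0 + 38)*92039) = 1/(7947570 + 38*92039) = 1/(7947570 + 3497482) = 1/11445052 ≈ 8.7374e-8)
((428975 - 897898)*(-4237370 - 1052706))/k = ((428975 - 897898)*(-4237370 - 1052706))/(1/11445052) = -468923*(-5290076)*11445052 = 2480638308148*11445052 = 28391034429945883696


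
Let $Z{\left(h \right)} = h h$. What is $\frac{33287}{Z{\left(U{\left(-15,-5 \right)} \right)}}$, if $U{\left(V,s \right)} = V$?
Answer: $\frac{33287}{225} \approx 147.94$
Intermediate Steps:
$Z{\left(h \right)} = h^{2}$
$\frac{33287}{Z{\left(U{\left(-15,-5 \right)} \right)}} = \frac{33287}{\left(-15\right)^{2}} = \frac{33287}{225}$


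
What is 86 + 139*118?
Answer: 16488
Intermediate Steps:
86 + 139*118 = 86 + 16402 = 16488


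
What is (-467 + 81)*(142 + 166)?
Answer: -118888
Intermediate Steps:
(-467 + 81)*(142 + 166) = -386*308 = -118888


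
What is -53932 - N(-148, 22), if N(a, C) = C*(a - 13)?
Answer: -50390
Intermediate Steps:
N(a, C) = C*(-13 + a)
-53932 - N(-148, 22) = -53932 - 22*(-13 - 148) = -53932 - 22*(-161) = -53932 - 1*(-3542) = -53932 + 3542 = -50390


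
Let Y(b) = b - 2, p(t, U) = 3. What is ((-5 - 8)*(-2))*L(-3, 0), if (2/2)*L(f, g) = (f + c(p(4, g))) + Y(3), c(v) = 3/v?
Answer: -26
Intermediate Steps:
Y(b) = -2 + b
L(f, g) = 2 + f (L(f, g) = (f + 3/3) + (-2 + 3) = (f + 3*(⅓)) + 1 = (f + 1) + 1 = (1 + f) + 1 = 2 + f)
((-5 - 8)*(-2))*L(-3, 0) = ((-5 - 8)*(-2))*(2 - 3) = -13*(-2)*(-1) = 26*(-1) = -26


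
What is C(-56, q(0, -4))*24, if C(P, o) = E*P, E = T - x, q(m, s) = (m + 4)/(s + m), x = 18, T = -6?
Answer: 32256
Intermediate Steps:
q(m, s) = (4 + m)/(m + s)
E = -24 (E = -6 - 1*18 = -6 - 18 = -24)
C(P, o) = -24*P
C(-56, q(0, -4))*24 = -24*(-56)*24 = 1344*24 = 32256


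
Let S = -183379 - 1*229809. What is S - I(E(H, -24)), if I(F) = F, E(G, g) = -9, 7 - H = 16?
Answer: -413179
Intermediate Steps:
H = -9 (H = 7 - 1*16 = 7 - 16 = -9)
S = -413188 (S = -183379 - 229809 = -413188)
S - I(E(H, -24)) = -413188 - 1*(-9) = -413188 + 9 = -413179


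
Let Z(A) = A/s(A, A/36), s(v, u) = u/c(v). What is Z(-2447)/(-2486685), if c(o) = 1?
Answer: -12/828895 ≈ -1.4477e-5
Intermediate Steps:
s(v, u) = u (s(v, u) = u/1 = u*1 = u)
Z(A) = 36 (Z(A) = A/((A/36)) = A*(36/A) = 36)
Z(-2447)/(-2486685) = 36/(-2486685) = 36*(-1/2486685) = -12/828895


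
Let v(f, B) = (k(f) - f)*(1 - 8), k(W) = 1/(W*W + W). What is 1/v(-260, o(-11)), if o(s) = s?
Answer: -9620/17508401 ≈ -0.00054945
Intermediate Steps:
k(W) = 1/(W + W²) (k(W) = 1/(W² + W) = 1/(W + W²))
v(f, B) = 7*f - 7/(f*(1 + f)) (v(f, B) = (1/(f*(1 + f)) - f)*(1 - 8) = (-f + 1/(f*(1 + f)))*(-7) = 7*f - 7/(f*(1 + f)))
1/v(-260, o(-11)) = 1/(7*(-1 + (-260)²*(1 - 260))/(-260*(1 - 260))) = 1/(7*(-1/260)*(-1 + 67600*(-259))/(-259)) = 1/(7*(-1/260)*(-1/259)*(-1 - 17508400)) = 1/(7*(-1/260)*(-1/259)*(-17508401)) = 1/(-17508401/9620) = -9620/17508401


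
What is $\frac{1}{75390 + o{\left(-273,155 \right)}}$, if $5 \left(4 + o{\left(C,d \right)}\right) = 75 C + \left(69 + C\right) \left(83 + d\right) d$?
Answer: $- \frac{1}{1433821} \approx -6.9744 \cdot 10^{-7}$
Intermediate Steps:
$o{\left(C,d \right)} = -4 + 15 C + \frac{d \left(69 + C\right) \left(83 + d\right)}{5}$ ($o{\left(C,d \right)} = -4 + \frac{75 C + \left(69 + C\right) \left(83 + d\right) d}{5} = -4 + \frac{75 C + d \left(69 + C\right) \left(83 + d\right)}{5} = -4 + \left(15 C + \frac{d \left(69 + C\right) \left(83 + d\right)}{5}\right) = -4 + 15 C + \frac{d \left(69 + C\right) \left(83 + d\right)}{5}$)
$\frac{1}{75390 + o{\left(-273,155 \right)}} = \frac{1}{75390 + \left(-4 + 15 \left(-273\right) + \frac{69 \cdot 155^{2}}{5} + \frac{5727}{5} \cdot 155 + \frac{1}{5} \left(-273\right) 155^{2} + \frac{83}{5} \left(-273\right) 155\right)} = \frac{1}{75390 + \left(-4 - 4095 + \frac{69}{5} \cdot 24025 + 177537 + \frac{1}{5} \left(-273\right) 24025 - 702429\right)} = \frac{1}{75390 - 1509211} = \frac{1}{-1433821} = - \frac{1}{1433821}$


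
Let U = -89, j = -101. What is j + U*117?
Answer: -10514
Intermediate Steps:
j + U*117 = -101 - 89*117 = -101 - 10413 = -10514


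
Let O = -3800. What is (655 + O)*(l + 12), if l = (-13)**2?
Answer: -569245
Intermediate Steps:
l = 169
(655 + O)*(l + 12) = (655 - 3800)*(169 + 12) = -3145*181 = -569245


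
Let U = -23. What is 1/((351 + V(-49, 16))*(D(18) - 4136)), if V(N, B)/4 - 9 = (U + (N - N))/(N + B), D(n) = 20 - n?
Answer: -11/17725214 ≈ -6.2058e-7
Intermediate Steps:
V(N, B) = 36 - 92/(B + N) (V(N, B) = 36 + 4*((-23 + (N - N))/(N + B)) = 36 + 4*((-23 + 0)/(B + N)) = 36 + 4*(-23/(B + N)) = 36 - 92/(B + N))
1/((351 + V(-49, 16))*(D(18) - 4136)) = 1/((351 + 4*(-23 + 9*16 + 9*(-49))/(16 - 49))*((20 - 1*18) - 4136)) = 1/((351 + 4*(-23 + 144 - 441)/(-33))*((20 - 18) - 4136)) = 1/((351 + 4*(-1/33)*(-320))*(2 - 4136)) = 1/((351 + 1280/33)*(-4134)) = 1/((12863/33)*(-4134)) = 1/(-17725214/11) = -11/17725214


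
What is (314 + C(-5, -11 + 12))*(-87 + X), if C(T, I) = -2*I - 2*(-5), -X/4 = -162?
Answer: 180642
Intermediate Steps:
X = 648 (X = -4*(-162) = 648)
C(T, I) = 10 - 2*I (C(T, I) = -2*I + 10 = 10 - 2*I)
(314 + C(-5, -11 + 12))*(-87 + X) = (314 + (10 - 2*(-11 + 12)))*(-87 + 648) = (314 + (10 - 2*1))*561 = (314 + (10 - 2))*561 = (314 + 8)*561 = 322*561 = 180642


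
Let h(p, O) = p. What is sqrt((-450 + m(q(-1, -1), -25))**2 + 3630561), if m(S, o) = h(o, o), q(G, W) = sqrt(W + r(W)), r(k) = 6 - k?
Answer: sqrt(3856186) ≈ 1963.7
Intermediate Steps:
q(G, W) = sqrt(6) (q(G, W) = sqrt(W + (6 - W)) = sqrt(6))
m(S, o) = o
sqrt((-450 + m(q(-1, -1), -25))**2 + 3630561) = sqrt((-450 - 25)**2 + 3630561) = sqrt((-475)**2 + 3630561) = sqrt(225625 + 3630561) = sqrt(3856186)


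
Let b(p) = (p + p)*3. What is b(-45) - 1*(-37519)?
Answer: 37249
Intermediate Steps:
b(p) = 6*p (b(p) = (2*p)*3 = 6*p)
b(-45) - 1*(-37519) = 6*(-45) - 1*(-37519) = -270 + 37519 = 37249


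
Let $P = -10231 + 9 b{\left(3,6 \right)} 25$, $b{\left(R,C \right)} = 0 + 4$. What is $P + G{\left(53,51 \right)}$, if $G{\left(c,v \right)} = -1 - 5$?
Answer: $-9337$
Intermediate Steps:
$b{\left(R,C \right)} = 4$
$G{\left(c,v \right)} = -6$ ($G{\left(c,v \right)} = -1 - 5 = -6$)
$P = -9331$ ($P = -10231 + 9 \cdot 4 \cdot 25 = -10231 + 36 \cdot 25 = -10231 + 900 = -9331$)
$P + G{\left(53,51 \right)} = -9331 - 6 = -9337$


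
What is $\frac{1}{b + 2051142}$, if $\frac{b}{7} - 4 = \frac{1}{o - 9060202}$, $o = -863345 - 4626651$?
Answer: $\frac{14550198}{29844929631653} \approx 4.8753 \cdot 10^{-7}$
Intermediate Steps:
$o = -5489996$
$b = \frac{407405537}{14550198}$ ($b = 28 + \frac{7}{-5489996 - 9060202} = 28 + \frac{7}{-14550198} = 28 + 7 \left(- \frac{1}{14550198}\right) = 28 - \frac{7}{14550198} = \frac{407405537}{14550198} \approx 28.0$)
$\frac{1}{b + 2051142} = \frac{1}{\frac{407405537}{14550198} + 2051142} = \frac{1}{\frac{29844929631653}{14550198}} = \frac{14550198}{29844929631653}$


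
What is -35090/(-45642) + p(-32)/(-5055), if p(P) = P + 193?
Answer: 28338598/38453385 ≈ 0.73696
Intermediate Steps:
p(P) = 193 + P
-35090/(-45642) + p(-32)/(-5055) = -35090/(-45642) + (193 - 32)/(-5055) = -35090*(-1/45642) + 161*(-1/5055) = 17545/22821 - 161/5055 = 28338598/38453385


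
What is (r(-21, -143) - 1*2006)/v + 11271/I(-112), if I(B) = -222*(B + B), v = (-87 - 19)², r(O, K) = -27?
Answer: 2128661/46561984 ≈ 0.045717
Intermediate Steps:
v = 11236 (v = (-106)² = 11236)
I(B) = -444*B
(r(-21, -143) - 1*2006)/v + 11271/I(-112) = (-27 - 1*2006)/11236 + 11271/((-444*(-112))) = (-27 - 2006)*(1/11236) + 11271/49728 = -2033*1/11236 + 11271*(1/49728) = -2033/11236 + 3757/16576 = 2128661/46561984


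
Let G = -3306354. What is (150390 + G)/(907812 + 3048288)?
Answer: -262997/329675 ≈ -0.79775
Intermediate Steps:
(150390 + G)/(907812 + 3048288) = (150390 - 3306354)/(907812 + 3048288) = -3155964/3956100 = -3155964*1/3956100 = -262997/329675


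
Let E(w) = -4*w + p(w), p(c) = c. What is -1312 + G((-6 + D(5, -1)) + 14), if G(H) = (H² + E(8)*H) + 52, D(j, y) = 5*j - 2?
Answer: -1043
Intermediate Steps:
D(j, y) = -2 + 5*j
E(w) = -3*w (E(w) = -4*w + w = -3*w)
G(H) = 52 + H² - 24*H (G(H) = (H² + (-3*8)*H) + 52 = (H² - 24*H) + 52 = 52 + H² - 24*H)
-1312 + G((-6 + D(5, -1)) + 14) = -1312 + (52 + ((-6 + (-2 + 5*5)) + 14)² - 24*((-6 + (-2 + 5*5)) + 14)) = -1312 + (52 + ((-6 + (-2 + 25)) + 14)² - 24*((-6 + (-2 + 25)) + 14)) = -1312 + (52 + ((-6 + 23) + 14)² - 24*((-6 + 23) + 14)) = -1312 + (52 + (17 + 14)² - 24*(17 + 14)) = -1312 + (52 + 31² - 24*31) = -1312 + (52 + 961 - 744) = -1312 + 269 = -1043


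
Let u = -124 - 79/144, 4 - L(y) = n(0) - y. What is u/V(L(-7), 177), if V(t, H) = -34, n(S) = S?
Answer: 1055/288 ≈ 3.6632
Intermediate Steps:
L(y) = 4 + y (L(y) = 4 - (0 - y) = 4 - (-1)*y = 4 + y)
u = -17935/144 (u = -124 - 79*1/144 = -124 - 79/144 = -17935/144 ≈ -124.55)
u/V(L(-7), 177) = -17935/144/(-34) = -17935/144*(-1/34) = 1055/288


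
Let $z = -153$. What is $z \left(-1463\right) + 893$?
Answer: $224732$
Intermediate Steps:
$z \left(-1463\right) + 893 = \left(-153\right) \left(-1463\right) + 893 = 223839 + 893 = 224732$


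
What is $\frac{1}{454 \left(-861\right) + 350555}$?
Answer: $- \frac{1}{40339} \approx -2.479 \cdot 10^{-5}$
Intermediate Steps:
$\frac{1}{454 \left(-861\right) + 350555} = \frac{1}{-390894 + 350555} = \frac{1}{-40339} = - \frac{1}{40339}$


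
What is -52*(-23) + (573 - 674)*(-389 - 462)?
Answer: 87147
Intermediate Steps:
-52*(-23) + (573 - 674)*(-389 - 462) = 1196 - 101*(-851) = 1196 + 85951 = 87147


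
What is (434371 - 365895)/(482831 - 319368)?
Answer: 68476/163463 ≈ 0.41891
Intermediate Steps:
(434371 - 365895)/(482831 - 319368) = 68476/163463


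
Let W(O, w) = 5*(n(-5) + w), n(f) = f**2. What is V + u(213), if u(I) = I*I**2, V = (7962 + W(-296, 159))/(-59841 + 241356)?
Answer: 1754087818337/181515 ≈ 9.6636e+6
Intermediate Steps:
W(O, w) = 125 + 5*w (W(O, w) = 5*((-5)**2 + w) = 5*(25 + w) = 125 + 5*w)
V = 8882/181515 (V = (7962 + (125 + 5*159))/(-59841 + 241356) = (7962 + (125 + 795))/181515 = (7962 + 920)*(1/181515) = 8882*(1/181515) = 8882/181515 ≈ 0.048933)
u(I) = I**3
V + u(213) = 8882/181515 + 213**3 = 8882/181515 + 9663597 = 1754087818337/181515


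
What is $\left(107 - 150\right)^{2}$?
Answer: $1849$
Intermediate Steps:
$\left(107 - 150\right)^{2} = \left(-43\right)^{2} = 1849$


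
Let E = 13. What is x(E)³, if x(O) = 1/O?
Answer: 1/2197 ≈ 0.00045517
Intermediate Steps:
x(E)³ = (1/13)³ = 1/2197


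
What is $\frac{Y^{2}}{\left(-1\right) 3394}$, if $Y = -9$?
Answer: $- \frac{81}{3394} \approx -0.023866$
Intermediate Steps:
$\frac{Y^{2}}{\left(-1\right) 3394} = \frac{\left(-9\right)^{2}}{\left(-1\right) 3394} = \frac{81}{-3394} = 81 \left(- \frac{1}{3394}\right) = - \frac{81}{3394}$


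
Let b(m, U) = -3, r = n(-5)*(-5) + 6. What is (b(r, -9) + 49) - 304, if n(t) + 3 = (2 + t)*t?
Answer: -258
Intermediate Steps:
n(t) = -3 + t*(2 + t) (n(t) = -3 + (2 + t)*t = -3 + t*(2 + t))
r = -54 (r = (-3 + (-5)² + 2*(-5))*(-5) + 6 = (-3 + 25 - 10)*(-5) + 6 = 12*(-5) + 6 = -60 + 6 = -54)
(b(r, -9) + 49) - 304 = (-3 + 49) - 304 = 46 - 304 = -258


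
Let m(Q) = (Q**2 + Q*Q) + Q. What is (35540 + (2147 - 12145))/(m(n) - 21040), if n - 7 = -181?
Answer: 12771/19669 ≈ 0.64930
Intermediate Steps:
n = -174 (n = 7 - 181 = -174)
m(Q) = Q + 2*Q**2 (m(Q) = (Q**2 + Q**2) + Q = 2*Q**2 + Q = Q + 2*Q**2)
(35540 + (2147 - 12145))/(m(n) - 21040) = (35540 + (2147 - 12145))/(-174*(1 + 2*(-174)) - 21040) = (35540 - 9998)/(-174*(1 - 348) - 21040) = 25542/(-174*(-347) - 21040) = 25542/(60378 - 21040) = 25542/39338 = 25542*(1/39338) = 12771/19669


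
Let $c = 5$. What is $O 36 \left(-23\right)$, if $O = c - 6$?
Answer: $828$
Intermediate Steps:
$O = -1$ ($O = 5 - 6 = -1$)
$O 36 \left(-23\right) = \left(-1\right) 36 \left(-23\right) = \left(-36\right) \left(-23\right) = 828$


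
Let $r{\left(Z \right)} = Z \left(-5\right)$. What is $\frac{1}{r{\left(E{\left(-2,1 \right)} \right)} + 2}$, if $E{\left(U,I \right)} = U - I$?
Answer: $\frac{1}{17} \approx 0.058824$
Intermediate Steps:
$r{\left(Z \right)} = - 5 Z$
$\frac{1}{r{\left(E{\left(-2,1 \right)} \right)} + 2} = \frac{1}{- 5 \left(-2 - 1\right) + 2} = \frac{1}{\left(-5\right) \left(-3\right) + 2} = \frac{1}{15 + 2} = \frac{1}{17}$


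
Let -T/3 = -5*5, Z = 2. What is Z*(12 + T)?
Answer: 174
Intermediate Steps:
T = 75 (T = -(-15)*5 = -3*(-25) = 75)
Z*(12 + T) = 2*(12 + 75) = 2*87 = 174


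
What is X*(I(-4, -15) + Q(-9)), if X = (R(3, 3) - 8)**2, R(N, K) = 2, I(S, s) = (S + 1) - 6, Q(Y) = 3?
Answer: -216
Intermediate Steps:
I(S, s) = -5 + S (I(S, s) = (1 + S) - 6 = -5 + S)
X = 36 (X = (2 - 8)**2 = (-6)**2 = 36)
X*(I(-4, -15) + Q(-9)) = 36*((-5 - 4) + 3) = 36*(-9 + 3) = 36*(-6) = -216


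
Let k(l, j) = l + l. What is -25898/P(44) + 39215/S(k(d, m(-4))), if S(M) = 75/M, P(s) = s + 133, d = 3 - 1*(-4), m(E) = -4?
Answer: 2116276/295 ≈ 7173.8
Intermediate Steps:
d = 7 (d = 3 + 4 = 7)
P(s) = 133 + s
k(l, j) = 2*l
-25898/P(44) + 39215/S(k(d, m(-4))) = -25898/(133 + 44) + 39215/((75/((2*7)))) = -25898/177 + 39215/((75/14)) = -25898*1/177 + 39215/((75*(1/14))) = -25898/177 + 39215/(75/14) = -25898/177 + 39215*(14/75) = -25898/177 + 109802/15 = 2116276/295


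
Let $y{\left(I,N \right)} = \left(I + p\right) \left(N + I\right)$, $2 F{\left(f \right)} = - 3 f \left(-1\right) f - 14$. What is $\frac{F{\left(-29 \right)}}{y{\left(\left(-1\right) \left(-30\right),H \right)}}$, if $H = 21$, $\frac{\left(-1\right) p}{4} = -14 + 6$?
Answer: $\frac{2509}{6324} \approx 0.39674$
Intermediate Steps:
$F{\left(f \right)} = -7 + \frac{3 f^{2}}{2}$ ($F{\left(f \right)} = \frac{- 3 f \left(-1\right) f - 14}{2} = \frac{3 f f - 14}{2} = \frac{3 f^{2} - 14}{2} = \frac{-14 + 3 f^{2}}{2} = -7 + \frac{3 f^{2}}{2}$)
$p = 32$ ($p = - 4 \left(-14 + 6\right) = \left(-4\right) \left(-8\right) = 32$)
$y{\left(I,N \right)} = \left(32 + I\right) \left(I + N\right)$ ($y{\left(I,N \right)} = \left(I + 32\right) \left(N + I\right) = \left(32 + I\right) \left(I + N\right)$)
$\frac{F{\left(-29 \right)}}{y{\left(\left(-1\right) \left(-30\right),H \right)}} = \frac{-7 + \frac{3 \left(-29\right)^{2}}{2}}{\left(\left(-1\right) \left(-30\right)\right)^{2} + 32 \left(\left(-1\right) \left(-30\right)\right) + 32 \cdot 21 + \left(-1\right) \left(-30\right) 21} = \frac{-7 + \frac{3}{2} \cdot 841}{30^{2} + 32 \cdot 30 + 672 + 30 \cdot 21} = \frac{-7 + \frac{2523}{2}}{900 + 960 + 672 + 630} = \frac{2509}{2 \cdot 3162} = \frac{2509}{2} \cdot \frac{1}{3162} = \frac{2509}{6324}$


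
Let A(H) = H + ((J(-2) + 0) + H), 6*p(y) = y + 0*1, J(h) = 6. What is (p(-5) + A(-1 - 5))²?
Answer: 1681/36 ≈ 46.694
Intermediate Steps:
p(y) = y/6 (p(y) = (y + 0*1)/6 = (y + 0)/6 = y/6)
A(H) = 6 + 2*H (A(H) = H + ((6 + 0) + H) = H + (6 + H) = 6 + 2*H)
(p(-5) + A(-1 - 5))² = ((⅙)*(-5) + (6 + 2*(-1 - 5)))² = (-⅚ + (6 + 2*(-6)))² = (-⅚ + (6 - 12))² = (-⅚ - 6)² = (-41/6)² = 1681/36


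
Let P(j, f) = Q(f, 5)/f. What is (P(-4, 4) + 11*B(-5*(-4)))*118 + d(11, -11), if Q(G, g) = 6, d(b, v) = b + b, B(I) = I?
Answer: 26159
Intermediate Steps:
d(b, v) = 2*b
P(j, f) = 6/f
(P(-4, 4) + 11*B(-5*(-4)))*118 + d(11, -11) = (6/4 + 11*(-5*(-4)))*118 + 2*11 = (6*(1/4) + 11*20)*118 + 22 = (3/2 + 220)*118 + 22 = (443/2)*118 + 22 = 26137 + 22 = 26159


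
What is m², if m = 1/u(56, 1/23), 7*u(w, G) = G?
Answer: 25921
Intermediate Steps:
u(w, G) = G/7
m = 161 (m = 1/((⅐)/23) = 1/((⅐)*(1/23)) = 1/(1/161) = 161)
m² = 161² = 25921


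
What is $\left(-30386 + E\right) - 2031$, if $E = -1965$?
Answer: $-34382$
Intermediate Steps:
$\left(-30386 + E\right) - 2031 = \left(-30386 - 1965\right) - 2031 = -32351 + \left(-7360 + 5329\right) = -32351 - 2031 = -34382$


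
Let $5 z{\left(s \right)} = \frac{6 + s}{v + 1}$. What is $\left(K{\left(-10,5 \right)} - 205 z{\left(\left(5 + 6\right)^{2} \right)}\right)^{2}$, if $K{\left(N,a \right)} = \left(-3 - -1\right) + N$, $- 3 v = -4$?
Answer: $\frac{246647025}{49} \approx 5.0336 \cdot 10^{6}$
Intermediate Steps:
$v = \frac{4}{3}$ ($v = \left(- \frac{1}{3}\right) \left(-4\right) = \frac{4}{3} \approx 1.3333$)
$K{\left(N,a \right)} = -2 + N$ ($K{\left(N,a \right)} = \left(-3 + 1\right) + N = -2 + N$)
$z{\left(s \right)} = \frac{18}{35} + \frac{3 s}{35}$ ($z{\left(s \right)} = \frac{\left(6 + s\right) \frac{1}{\frac{4}{3} + 1}}{5} = \frac{\left(6 + s\right) \frac{1}{\frac{7}{3}}}{5} = \frac{\left(6 + s\right) \frac{3}{7}}{5} = \frac{\frac{18}{7} + \frac{3 s}{7}}{5} = \frac{18}{35} + \frac{3 s}{35}$)
$\left(K{\left(-10,5 \right)} - 205 z{\left(\left(5 + 6\right)^{2} \right)}\right)^{2} = \left(\left(-2 - 10\right) - 205 \left(\frac{18}{35} + \frac{3 \left(5 + 6\right)^{2}}{35}\right)\right)^{2} = \left(-12 - 205 \left(\frac{18}{35} + \frac{3 \cdot 11^{2}}{35}\right)\right)^{2} = \left(-12 - 205 \left(\frac{18}{35} + \frac{3}{35} \cdot 121\right)\right)^{2} = \left(-12 - 205 \left(\frac{18}{35} + \frac{363}{35}\right)\right)^{2} = \left(-12 - \frac{15621}{7}\right)^{2} = \left(- \frac{15705}{7}\right)^{2} = \frac{246647025}{49}$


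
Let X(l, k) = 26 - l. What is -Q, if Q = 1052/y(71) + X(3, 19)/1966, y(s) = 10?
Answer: -1034231/9830 ≈ -105.21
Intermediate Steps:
Q = 1034231/9830 (Q = 1052/10 + (26 - 1*3)/1966 = 1052*(1/10) + (26 - 3)*(1/1966) = 526/5 + 23*(1/1966) = 526/5 + 23/1966 = 1034231/9830 ≈ 105.21)
-Q = -1*1034231/9830 = -1034231/9830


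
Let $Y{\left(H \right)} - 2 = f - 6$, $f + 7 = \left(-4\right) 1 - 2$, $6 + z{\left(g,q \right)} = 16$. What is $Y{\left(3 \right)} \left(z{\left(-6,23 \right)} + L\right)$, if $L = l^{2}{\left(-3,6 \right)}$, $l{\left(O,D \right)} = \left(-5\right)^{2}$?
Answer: $-10795$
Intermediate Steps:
$l{\left(O,D \right)} = 25$
$z{\left(g,q \right)} = 10$ ($z{\left(g,q \right)} = -6 + 16 = 10$)
$f = -13$ ($f = -7 - 6 = -13$)
$L = 625$ ($L = 25^{2} = 625$)
$Y{\left(H \right)} = -17$ ($Y{\left(H \right)} = 2 - 19 = -17$)
$Y{\left(3 \right)} \left(z{\left(-6,23 \right)} + L\right) = - 17 \left(10 + 625\right) = \left(-17\right) 635 = -10795$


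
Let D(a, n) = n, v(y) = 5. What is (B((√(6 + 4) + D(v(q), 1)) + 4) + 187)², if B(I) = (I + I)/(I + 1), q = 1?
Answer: 6007411/169 + 4902*√10/169 ≈ 35639.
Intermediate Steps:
B(I) = 2*I/(1 + I) (B(I) = (2*I)/(1 + I) = 2*I/(1 + I))
(B((√(6 + 4) + D(v(q), 1)) + 4) + 187)² = (2*((√(6 + 4) + 1) + 4)/(1 + ((√(6 + 4) + 1) + 4)) + 187)² = (2*((√10 + 1) + 4)/(1 + ((√10 + 1) + 4)) + 187)² = (2*((1 + √10) + 4)/(1 + ((1 + √10) + 4)) + 187)² = (2*(5 + √10)/(1 + (5 + √10)) + 187)² = (2*(5 + √10)/(6 + √10) + 187)² = (187 + 2*(5 + √10)/(6 + √10))²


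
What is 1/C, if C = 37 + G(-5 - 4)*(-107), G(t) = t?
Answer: 1/1000 ≈ 0.0010000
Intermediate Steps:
C = 1000 (C = 37 + (-5 - 4)*(-107) = 37 - 9*(-107) = 37 + 963 = 1000)
1/C = 1/1000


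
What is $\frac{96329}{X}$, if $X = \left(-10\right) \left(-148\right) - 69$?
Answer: $\frac{96329}{1411} \approx 68.27$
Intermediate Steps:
$X = 1411$ ($X = 1480 - 69 = 1411$)
$\frac{96329}{X} = \frac{96329}{1411}$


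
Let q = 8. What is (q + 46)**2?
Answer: 2916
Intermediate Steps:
(q + 46)**2 = (8 + 46)**2 = 54**2 = 2916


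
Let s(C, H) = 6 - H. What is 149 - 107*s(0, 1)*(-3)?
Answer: 1754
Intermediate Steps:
149 - 107*s(0, 1)*(-3) = 149 - 107*(6 - 1*1)*(-3) = 149 - 107*(6 - 1)*(-3) = 149 - 535*(-3) = 149 - 107*(-15) = 149 + 1605 = 1754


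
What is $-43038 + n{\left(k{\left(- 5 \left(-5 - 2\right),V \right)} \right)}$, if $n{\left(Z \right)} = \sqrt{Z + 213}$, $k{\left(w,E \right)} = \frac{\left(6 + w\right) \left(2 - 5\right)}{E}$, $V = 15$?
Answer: $-43038 + \frac{32 \sqrt{5}}{5} \approx -43024.0$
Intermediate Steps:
$k{\left(w,E \right)} = \frac{-18 - 3 w}{E}$ ($k{\left(w,E \right)} = \frac{\left(6 + w\right) \left(-3\right)}{E} = \frac{-18 - 3 w}{E}$)
$n{\left(Z \right)} = \sqrt{213 + Z}$
$-43038 + n{\left(k{\left(- 5 \left(-5 - 2\right),V \right)} \right)} = -43038 + \sqrt{213 + \frac{3 \left(-6 - - 5 \left(-5 - 2\right)\right)}{15}} = -43038 + \sqrt{213 + 3 \cdot \frac{1}{15} \left(-6 - \left(-5\right) \left(-7\right)\right)} = -43038 + \sqrt{213 + 3 \cdot \frac{1}{15} \left(-6 - 35\right)} = -43038 + \sqrt{213 + 3 \cdot \frac{1}{15} \left(-41\right)} = -43038 + \sqrt{213 - \frac{41}{5}} = -43038 + \sqrt{\frac{1024}{5}} = -43038 + \frac{32 \sqrt{5}}{5}$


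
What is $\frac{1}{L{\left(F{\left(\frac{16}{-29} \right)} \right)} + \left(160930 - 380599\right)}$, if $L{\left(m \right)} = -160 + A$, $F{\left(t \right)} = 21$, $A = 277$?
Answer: $- \frac{1}{219552} \approx -4.5547 \cdot 10^{-6}$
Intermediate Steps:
$L{\left(m \right)} = 117$ ($L{\left(m \right)} = -160 + 277 = 117$)
$\frac{1}{L{\left(F{\left(\frac{16}{-29} \right)} \right)} + \left(160930 - 380599\right)} = \frac{1}{117 + \left(160930 - 380599\right)} = \frac{1}{117 - 219669} = \frac{1}{-219552} = - \frac{1}{219552}$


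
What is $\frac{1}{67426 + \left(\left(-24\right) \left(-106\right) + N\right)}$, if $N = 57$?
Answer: $\frac{1}{70027} \approx 1.428 \cdot 10^{-5}$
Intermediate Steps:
$\frac{1}{67426 + \left(\left(-24\right) \left(-106\right) + N\right)} = \frac{1}{67426 + \left(\left(-24\right) \left(-106\right) + 57\right)} = \frac{1}{67426 + \left(2544 + 57\right)} = \frac{1}{67426 + 2601} = \frac{1}{70027}$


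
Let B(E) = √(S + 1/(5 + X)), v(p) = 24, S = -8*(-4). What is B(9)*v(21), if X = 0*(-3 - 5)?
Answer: 24*√805/5 ≈ 136.19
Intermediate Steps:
X = 0 (X = 0*(-8) = 0)
S = 32
B(E) = √805/5 (B(E) = √(32 + 1/(5 + 0)) = √(32 + 1/5) = √(32 + ⅕) = √(161/5) = √805/5)
B(9)*v(21) = (√805/5)*24 = 24*√805/5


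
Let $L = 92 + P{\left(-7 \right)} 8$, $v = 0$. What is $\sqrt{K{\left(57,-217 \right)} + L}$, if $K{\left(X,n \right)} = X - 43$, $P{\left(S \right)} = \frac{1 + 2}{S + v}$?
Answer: $\frac{\sqrt{5026}}{7} \approx 10.128$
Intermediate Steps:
$P{\left(S \right)} = \frac{3}{S}$ ($P{\left(S \right)} = \frac{1 + 2}{S + 0} = \frac{3}{S}$)
$K{\left(X,n \right)} = -43 + X$
$L = \frac{620}{7}$ ($L = 92 + \frac{3}{-7} \cdot 8 = 92 + 3 \left(- \frac{1}{7}\right) 8 = 92 - \frac{24}{7} = \frac{620}{7} \approx 88.571$)
$\sqrt{K{\left(57,-217 \right)} + L} = \sqrt{\left(-43 + 57\right) + \frac{620}{7}} = \sqrt{14 + \frac{620}{7}} = \sqrt{\frac{718}{7}} = \frac{\sqrt{5026}}{7}$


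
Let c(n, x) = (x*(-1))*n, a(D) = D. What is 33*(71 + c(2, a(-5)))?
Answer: 2673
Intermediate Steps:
c(n, x) = -n*x (c(n, x) = (-x)*n = -n*x)
33*(71 + c(2, a(-5))) = 33*(71 - 1*2*(-5)) = 33*(71 + 10) = 33*81 = 2673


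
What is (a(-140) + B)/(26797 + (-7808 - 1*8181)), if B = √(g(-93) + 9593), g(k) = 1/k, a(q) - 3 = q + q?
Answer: -277/10808 + √20742441/502572 ≈ -0.016567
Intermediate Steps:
a(q) = 3 + 2*q (a(q) = 3 + (q + q) = 3 + 2*q)
B = 2*√20742441/93 (B = √(1/(-93) + 9593) = √(-1/93 + 9593) = √(892148/93) = 2*√20742441/93 ≈ 97.944)
(a(-140) + B)/(26797 + (-7808 - 1*8181)) = ((3 + 2*(-140)) + 2*√20742441/93)/(26797 + (-7808 - 1*8181)) = ((3 - 280) + 2*√20742441/93)/(26797 + (-7808 - 8181)) = (-277 + 2*√20742441/93)/(26797 - 15989) = (-277 + 2*√20742441/93)/10808 = (-277 + 2*√20742441/93)*(1/10808) = -277/10808 + √20742441/502572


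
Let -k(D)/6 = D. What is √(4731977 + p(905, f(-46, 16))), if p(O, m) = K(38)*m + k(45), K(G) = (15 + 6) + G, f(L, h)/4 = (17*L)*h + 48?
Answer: √1790203 ≈ 1338.0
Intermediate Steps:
f(L, h) = 192 + 68*L*h (f(L, h) = 4*((17*L)*h + 48) = 4*(17*L*h + 48) = 4*(48 + 17*L*h) = 192 + 68*L*h)
k(D) = -6*D
K(G) = 21 + G
p(O, m) = -270 + 59*m (p(O, m) = (21 + 38)*m - 6*45 = 59*m - 270 = -270 + 59*m)
√(4731977 + p(905, f(-46, 16))) = √(4731977 + (-270 + 59*(192 + 68*(-46)*16))) = √(4731977 + (-270 + 59*(192 - 50048))) = √(4731977 + (-270 + 59*(-49856))) = √(4731977 + (-270 - 2941504)) = √(4731977 - 2941774) = √1790203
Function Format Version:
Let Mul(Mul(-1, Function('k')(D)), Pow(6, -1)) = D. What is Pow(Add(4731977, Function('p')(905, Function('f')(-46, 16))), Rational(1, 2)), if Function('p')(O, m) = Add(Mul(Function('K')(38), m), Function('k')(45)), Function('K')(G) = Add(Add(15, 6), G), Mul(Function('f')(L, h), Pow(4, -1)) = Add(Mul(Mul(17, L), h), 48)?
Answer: Pow(1790203, Rational(1, 2)) ≈ 1338.0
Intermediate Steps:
Function('f')(L, h) = Add(192, Mul(68, L, h)) (Function('f')(L, h) = Mul(4, Add(Mul(Mul(17, L), h), 48)) = Mul(4, Add(Mul(17, L, h), 48)) = Mul(4, Add(48, Mul(17, L, h))) = Add(192, Mul(68, L, h)))
Function('k')(D) = Mul(-6, D)
Function('K')(G) = Add(21, G)
Function('p')(O, m) = Add(-270, Mul(59, m)) (Function('p')(O, m) = Add(Mul(Add(21, 38), m), Mul(-6, 45)) = Add(Mul(59, m), -270) = Add(-270, Mul(59, m)))
Pow(Add(4731977, Function('p')(905, Function('f')(-46, 16))), Rational(1, 2)) = Pow(Add(4731977, Add(-270, Mul(59, Add(192, Mul(68, -46, 16))))), Rational(1, 2)) = Pow(Add(4731977, Add(-270, Mul(59, Add(192, -50048)))), Rational(1, 2)) = Pow(Add(4731977, Add(-270, Mul(59, -49856))), Rational(1, 2)) = Pow(Add(4731977, Add(-270, -2941504)), Rational(1, 2)) = Pow(Add(4731977, -2941774), Rational(1, 2)) = Pow(1790203, Rational(1, 2))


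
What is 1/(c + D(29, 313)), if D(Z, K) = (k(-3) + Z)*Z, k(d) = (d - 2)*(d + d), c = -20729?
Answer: -1/19018 ≈ -5.2582e-5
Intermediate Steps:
k(d) = 2*d*(-2 + d) (k(d) = (-2 + d)*(2*d) = 2*d*(-2 + d))
D(Z, K) = Z*(30 + Z) (D(Z, K) = (2*(-3)*(-2 - 3) + Z)*Z = (2*(-3)*(-5) + Z)*Z = (30 + Z)*Z = Z*(30 + Z))
1/(c + D(29, 313)) = 1/(-20729 + 29*(30 + 29)) = 1/(-20729 + 29*59) = 1/(-20729 + 1711) = 1/(-19018) = -1/19018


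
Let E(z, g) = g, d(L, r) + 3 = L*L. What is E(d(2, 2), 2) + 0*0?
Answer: 2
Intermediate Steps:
d(L, r) = -3 + L² (d(L, r) = -3 + L*L = -3 + L²)
E(d(2, 2), 2) + 0*0 = 2 + 0*0 = 2 + 0 = 2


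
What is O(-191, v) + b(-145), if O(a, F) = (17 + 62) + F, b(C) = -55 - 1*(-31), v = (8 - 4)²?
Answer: 71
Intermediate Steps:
v = 16 (v = 4² = 16)
b(C) = -24 (b(C) = -55 + 31 = -24)
O(a, F) = 79 + F
O(-191, v) + b(-145) = (79 + 16) - 24 = 95 - 24 = 71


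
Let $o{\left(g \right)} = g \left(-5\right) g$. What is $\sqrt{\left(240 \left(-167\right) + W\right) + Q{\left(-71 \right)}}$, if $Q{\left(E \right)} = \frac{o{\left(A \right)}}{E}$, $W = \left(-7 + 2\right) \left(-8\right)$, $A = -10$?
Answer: $\frac{2 i \sqrt{50451535}}{71} \approx 200.08 i$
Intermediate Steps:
$W = 40$ ($W = \left(-5\right) \left(-8\right) = 40$)
$o{\left(g \right)} = - 5 g^{2}$ ($o{\left(g \right)} = - 5 g g = - 5 g^{2}$)
$Q{\left(E \right)} = - \frac{500}{E}$ ($Q{\left(E \right)} = \frac{\left(-5\right) \left(-10\right)^{2}}{E} = \frac{\left(-5\right) 100}{E} = - \frac{500}{E}$)
$\sqrt{\left(240 \left(-167\right) + W\right) + Q{\left(-71 \right)}} = \sqrt{\left(240 \left(-167\right) + 40\right) - \frac{500}{-71}} = \sqrt{\left(-40080 + 40\right) - - \frac{500}{71}} = \sqrt{-40040 + \frac{500}{71}} = \sqrt{- \frac{2842340}{71}} = \frac{2 i \sqrt{50451535}}{71}$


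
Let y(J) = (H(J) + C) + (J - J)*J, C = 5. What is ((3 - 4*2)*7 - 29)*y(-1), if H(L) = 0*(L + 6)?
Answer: -320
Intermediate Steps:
H(L) = 0 (H(L) = 0*(6 + L) = 0)
y(J) = 5 (y(J) = (0 + 5) + (J - J)*J = 5 + 0*J = 5 + 0 = 5)
((3 - 4*2)*7 - 29)*y(-1) = ((3 - 4*2)*7 - 29)*5 = ((3 - 8)*7 - 29)*5 = (-5*7 - 29)*5 = (-35 - 29)*5 = -64*5 = -320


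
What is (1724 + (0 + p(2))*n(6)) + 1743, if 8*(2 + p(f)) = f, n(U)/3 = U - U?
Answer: 3467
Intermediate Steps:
n(U) = 0 (n(U) = 3*(U - U) = 3*0 = 0)
p(f) = -2 + f/8
(1724 + (0 + p(2))*n(6)) + 1743 = (1724 + (0 + (-2 + (⅛)*2))*0) + 1743 = (1724 + (0 + (-2 + ¼))*0) + 1743 = (1724 + (0 - 7/4)*0) + 1743 = (1724 - 7/4*0) + 1743 = (1724 + 0) + 1743 = 1724 + 1743 = 3467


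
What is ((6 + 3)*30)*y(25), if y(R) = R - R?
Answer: 0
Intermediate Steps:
y(R) = 0
((6 + 3)*30)*y(25) = ((6 + 3)*30)*0 = (9*30)*0 = 270*0 = 0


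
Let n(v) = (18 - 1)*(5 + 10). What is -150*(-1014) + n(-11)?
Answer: 152355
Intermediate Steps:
n(v) = 255 (n(v) = 17*15 = 255)
-150*(-1014) + n(-11) = -150*(-1014) + 255 = 152100 + 255 = 152355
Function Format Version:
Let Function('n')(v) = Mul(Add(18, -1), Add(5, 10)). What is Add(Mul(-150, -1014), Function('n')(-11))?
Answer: 152355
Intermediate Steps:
Function('n')(v) = 255 (Function('n')(v) = Mul(17, 15) = 255)
Add(Mul(-150, -1014), Function('n')(-11)) = Add(Mul(-150, -1014), 255) = Add(152100, 255) = 152355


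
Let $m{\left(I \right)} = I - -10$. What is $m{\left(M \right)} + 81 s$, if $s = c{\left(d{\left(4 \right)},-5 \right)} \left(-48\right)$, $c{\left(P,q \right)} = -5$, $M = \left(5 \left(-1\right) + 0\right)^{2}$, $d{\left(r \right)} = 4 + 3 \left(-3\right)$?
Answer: $19475$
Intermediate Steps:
$d{\left(r \right)} = -5$ ($d{\left(r \right)} = 4 - 9 = -5$)
$M = 25$ ($M = \left(-5 + 0\right)^{2} = \left(-5\right)^{2} = 25$)
$m{\left(I \right)} = 10 + I$ ($m{\left(I \right)} = I + 10 = 10 + I$)
$s = 240$ ($s = \left(-5\right) \left(-48\right) = 240$)
$m{\left(M \right)} + 81 s = \left(10 + 25\right) + 81 \cdot 240 = 35 + 19440 = 19475$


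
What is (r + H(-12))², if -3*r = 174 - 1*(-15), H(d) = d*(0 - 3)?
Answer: 729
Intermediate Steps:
H(d) = -3*d (H(d) = d*(-3) = -3*d)
r = -63 (r = -(174 - 1*(-15))/3 = -(174 + 15)/3 = -⅓*189 = -63)
(r + H(-12))² = (-63 - 3*(-12))² = (-63 + 36)² = (-27)² = 729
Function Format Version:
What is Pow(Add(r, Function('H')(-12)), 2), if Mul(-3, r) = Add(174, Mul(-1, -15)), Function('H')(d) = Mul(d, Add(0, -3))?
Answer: 729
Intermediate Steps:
Function('H')(d) = Mul(-3, d) (Function('H')(d) = Mul(d, -3) = Mul(-3, d))
r = -63 (r = Mul(Rational(-1, 3), Add(174, Mul(-1, -15))) = Mul(Rational(-1, 3), Add(174, 15)) = Mul(Rational(-1, 3), 189) = -63)
Pow(Add(r, Function('H')(-12)), 2) = Pow(Add(-63, Mul(-3, -12)), 2) = Pow(Add(-63, 36), 2) = Pow(-27, 2) = 729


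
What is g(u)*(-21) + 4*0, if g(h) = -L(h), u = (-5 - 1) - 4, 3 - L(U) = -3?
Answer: 126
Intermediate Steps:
L(U) = 6 (L(U) = 3 - 1*(-3) = 3 + 3 = 6)
u = -10 (u = -6 - 4 = -10)
g(h) = -6 (g(h) = -1*6 = -6)
g(u)*(-21) + 4*0 = -6*(-21) + 4*0 = 126 + 0 = 126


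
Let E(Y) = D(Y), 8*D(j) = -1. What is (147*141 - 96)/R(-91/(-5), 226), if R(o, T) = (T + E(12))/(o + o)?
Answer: 2310672/695 ≈ 3324.7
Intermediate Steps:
D(j) = -1/8 (D(j) = (1/8)*(-1) = -1/8)
E(Y) = -1/8
R(o, T) = (-1/8 + T)/(2*o) (R(o, T) = (T - 1/8)/(o + o) = (-1/8 + T)/((2*o)) = (-1/8 + T)*(1/(2*o)) = (-1/8 + T)/(2*o))
(147*141 - 96)/R(-91/(-5), 226) = (147*141 - 96)/(((-1 + 8*226)/(16*((-91/(-5)))))) = (20727 - 96)/(((-1 + 1808)/(16*((-91*(-1/5)))))) = 20631/(((1/16)*1807/(91/5))) = 20631/(((1/16)*(5/91)*1807)) = 20631/(695/112) = 20631*(112/695) = 2310672/695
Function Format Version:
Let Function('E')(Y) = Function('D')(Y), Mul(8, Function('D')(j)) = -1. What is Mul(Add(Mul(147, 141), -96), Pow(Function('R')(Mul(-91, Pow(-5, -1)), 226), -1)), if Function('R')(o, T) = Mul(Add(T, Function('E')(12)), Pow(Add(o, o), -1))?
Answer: Rational(2310672, 695) ≈ 3324.7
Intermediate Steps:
Function('D')(j) = Rational(-1, 8) (Function('D')(j) = Mul(Rational(1, 8), -1) = Rational(-1, 8))
Function('E')(Y) = Rational(-1, 8)
Function('R')(o, T) = Mul(Rational(1, 2), Pow(o, -1), Add(Rational(-1, 8), T)) (Function('R')(o, T) = Mul(Add(T, Rational(-1, 8)), Pow(Add(o, o), -1)) = Mul(Add(Rational(-1, 8), T), Pow(Mul(2, o), -1)) = Mul(Add(Rational(-1, 8), T), Mul(Rational(1, 2), Pow(o, -1))) = Mul(Rational(1, 2), Pow(o, -1), Add(Rational(-1, 8), T)))
Mul(Add(Mul(147, 141), -96), Pow(Function('R')(Mul(-91, Pow(-5, -1)), 226), -1)) = Mul(Add(Mul(147, 141), -96), Pow(Mul(Rational(1, 16), Pow(Mul(-91, Pow(-5, -1)), -1), Add(-1, Mul(8, 226))), -1)) = Mul(Add(20727, -96), Pow(Mul(Rational(1, 16), Pow(Mul(-91, Rational(-1, 5)), -1), Add(-1, 1808)), -1)) = Mul(20631, Pow(Mul(Rational(1, 16), Pow(Rational(91, 5), -1), 1807), -1)) = Mul(20631, Pow(Mul(Rational(1, 16), Rational(5, 91), 1807), -1)) = Mul(20631, Pow(Rational(695, 112), -1)) = Mul(20631, Rational(112, 695)) = Rational(2310672, 695)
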